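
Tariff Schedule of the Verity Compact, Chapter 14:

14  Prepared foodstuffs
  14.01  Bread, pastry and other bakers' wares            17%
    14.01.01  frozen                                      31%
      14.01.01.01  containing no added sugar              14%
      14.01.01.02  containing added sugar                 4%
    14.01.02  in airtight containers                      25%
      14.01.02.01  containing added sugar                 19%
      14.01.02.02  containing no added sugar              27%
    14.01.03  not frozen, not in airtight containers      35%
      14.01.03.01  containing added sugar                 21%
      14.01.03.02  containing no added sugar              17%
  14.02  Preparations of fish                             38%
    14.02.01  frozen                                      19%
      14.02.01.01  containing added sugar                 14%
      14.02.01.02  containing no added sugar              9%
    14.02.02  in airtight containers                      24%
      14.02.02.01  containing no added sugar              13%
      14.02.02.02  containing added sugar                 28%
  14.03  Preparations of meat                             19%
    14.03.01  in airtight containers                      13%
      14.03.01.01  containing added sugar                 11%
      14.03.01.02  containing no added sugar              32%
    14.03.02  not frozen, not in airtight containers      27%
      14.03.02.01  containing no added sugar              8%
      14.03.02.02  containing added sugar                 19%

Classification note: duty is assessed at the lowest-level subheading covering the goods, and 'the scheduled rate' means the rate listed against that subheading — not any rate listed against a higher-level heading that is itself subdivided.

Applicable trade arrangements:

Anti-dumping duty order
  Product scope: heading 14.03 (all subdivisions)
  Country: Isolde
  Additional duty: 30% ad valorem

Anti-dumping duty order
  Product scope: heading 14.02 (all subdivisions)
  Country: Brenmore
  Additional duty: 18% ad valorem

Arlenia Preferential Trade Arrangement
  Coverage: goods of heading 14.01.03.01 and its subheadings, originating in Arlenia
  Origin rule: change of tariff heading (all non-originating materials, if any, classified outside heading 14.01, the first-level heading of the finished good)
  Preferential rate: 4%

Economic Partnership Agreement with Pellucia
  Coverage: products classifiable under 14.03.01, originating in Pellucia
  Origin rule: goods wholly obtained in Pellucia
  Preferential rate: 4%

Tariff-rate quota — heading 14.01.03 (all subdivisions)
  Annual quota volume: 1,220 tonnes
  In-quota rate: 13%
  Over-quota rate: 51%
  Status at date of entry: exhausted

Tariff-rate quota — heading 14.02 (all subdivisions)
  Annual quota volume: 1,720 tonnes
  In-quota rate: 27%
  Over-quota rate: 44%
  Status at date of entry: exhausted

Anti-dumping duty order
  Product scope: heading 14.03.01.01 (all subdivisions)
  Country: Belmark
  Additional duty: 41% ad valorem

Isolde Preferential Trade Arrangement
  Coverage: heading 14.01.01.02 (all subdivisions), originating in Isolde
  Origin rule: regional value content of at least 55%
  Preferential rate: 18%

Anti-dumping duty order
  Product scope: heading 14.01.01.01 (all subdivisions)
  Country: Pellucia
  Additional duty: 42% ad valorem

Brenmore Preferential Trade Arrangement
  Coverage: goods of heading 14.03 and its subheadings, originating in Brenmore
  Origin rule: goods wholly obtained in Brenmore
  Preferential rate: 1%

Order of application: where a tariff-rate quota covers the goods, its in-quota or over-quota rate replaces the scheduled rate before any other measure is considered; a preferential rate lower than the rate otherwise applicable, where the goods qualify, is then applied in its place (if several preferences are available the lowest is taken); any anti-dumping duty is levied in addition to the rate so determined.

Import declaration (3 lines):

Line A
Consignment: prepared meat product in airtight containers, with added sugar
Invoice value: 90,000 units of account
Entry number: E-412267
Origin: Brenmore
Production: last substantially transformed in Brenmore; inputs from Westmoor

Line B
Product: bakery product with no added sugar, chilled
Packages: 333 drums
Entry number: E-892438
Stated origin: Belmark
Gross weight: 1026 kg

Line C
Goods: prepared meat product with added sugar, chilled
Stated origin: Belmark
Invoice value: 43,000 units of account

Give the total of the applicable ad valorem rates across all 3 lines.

81%

Line A: prepared meat product → 14.03; in airtight containers → 14.03.01; with added sugar → 14.03.01.01. Scheduled 11%. Brenmore agreement on 14.03: not wholly obtained. → 11%.
Line B: bakery product → 14.01; chilled → 14.01.03; with no added sugar → 14.01.03.02. Scheduled 17%. quota on 14.01.03 exhausted → over-quota 51%. → 51%.
Line C: prepared meat product → 14.03; chilled → 14.03.02; with added sugar → 14.03.02.02. Scheduled 19%. No special measure applies. → 19%.
Sum: 11% + 51% + 19% = 81%.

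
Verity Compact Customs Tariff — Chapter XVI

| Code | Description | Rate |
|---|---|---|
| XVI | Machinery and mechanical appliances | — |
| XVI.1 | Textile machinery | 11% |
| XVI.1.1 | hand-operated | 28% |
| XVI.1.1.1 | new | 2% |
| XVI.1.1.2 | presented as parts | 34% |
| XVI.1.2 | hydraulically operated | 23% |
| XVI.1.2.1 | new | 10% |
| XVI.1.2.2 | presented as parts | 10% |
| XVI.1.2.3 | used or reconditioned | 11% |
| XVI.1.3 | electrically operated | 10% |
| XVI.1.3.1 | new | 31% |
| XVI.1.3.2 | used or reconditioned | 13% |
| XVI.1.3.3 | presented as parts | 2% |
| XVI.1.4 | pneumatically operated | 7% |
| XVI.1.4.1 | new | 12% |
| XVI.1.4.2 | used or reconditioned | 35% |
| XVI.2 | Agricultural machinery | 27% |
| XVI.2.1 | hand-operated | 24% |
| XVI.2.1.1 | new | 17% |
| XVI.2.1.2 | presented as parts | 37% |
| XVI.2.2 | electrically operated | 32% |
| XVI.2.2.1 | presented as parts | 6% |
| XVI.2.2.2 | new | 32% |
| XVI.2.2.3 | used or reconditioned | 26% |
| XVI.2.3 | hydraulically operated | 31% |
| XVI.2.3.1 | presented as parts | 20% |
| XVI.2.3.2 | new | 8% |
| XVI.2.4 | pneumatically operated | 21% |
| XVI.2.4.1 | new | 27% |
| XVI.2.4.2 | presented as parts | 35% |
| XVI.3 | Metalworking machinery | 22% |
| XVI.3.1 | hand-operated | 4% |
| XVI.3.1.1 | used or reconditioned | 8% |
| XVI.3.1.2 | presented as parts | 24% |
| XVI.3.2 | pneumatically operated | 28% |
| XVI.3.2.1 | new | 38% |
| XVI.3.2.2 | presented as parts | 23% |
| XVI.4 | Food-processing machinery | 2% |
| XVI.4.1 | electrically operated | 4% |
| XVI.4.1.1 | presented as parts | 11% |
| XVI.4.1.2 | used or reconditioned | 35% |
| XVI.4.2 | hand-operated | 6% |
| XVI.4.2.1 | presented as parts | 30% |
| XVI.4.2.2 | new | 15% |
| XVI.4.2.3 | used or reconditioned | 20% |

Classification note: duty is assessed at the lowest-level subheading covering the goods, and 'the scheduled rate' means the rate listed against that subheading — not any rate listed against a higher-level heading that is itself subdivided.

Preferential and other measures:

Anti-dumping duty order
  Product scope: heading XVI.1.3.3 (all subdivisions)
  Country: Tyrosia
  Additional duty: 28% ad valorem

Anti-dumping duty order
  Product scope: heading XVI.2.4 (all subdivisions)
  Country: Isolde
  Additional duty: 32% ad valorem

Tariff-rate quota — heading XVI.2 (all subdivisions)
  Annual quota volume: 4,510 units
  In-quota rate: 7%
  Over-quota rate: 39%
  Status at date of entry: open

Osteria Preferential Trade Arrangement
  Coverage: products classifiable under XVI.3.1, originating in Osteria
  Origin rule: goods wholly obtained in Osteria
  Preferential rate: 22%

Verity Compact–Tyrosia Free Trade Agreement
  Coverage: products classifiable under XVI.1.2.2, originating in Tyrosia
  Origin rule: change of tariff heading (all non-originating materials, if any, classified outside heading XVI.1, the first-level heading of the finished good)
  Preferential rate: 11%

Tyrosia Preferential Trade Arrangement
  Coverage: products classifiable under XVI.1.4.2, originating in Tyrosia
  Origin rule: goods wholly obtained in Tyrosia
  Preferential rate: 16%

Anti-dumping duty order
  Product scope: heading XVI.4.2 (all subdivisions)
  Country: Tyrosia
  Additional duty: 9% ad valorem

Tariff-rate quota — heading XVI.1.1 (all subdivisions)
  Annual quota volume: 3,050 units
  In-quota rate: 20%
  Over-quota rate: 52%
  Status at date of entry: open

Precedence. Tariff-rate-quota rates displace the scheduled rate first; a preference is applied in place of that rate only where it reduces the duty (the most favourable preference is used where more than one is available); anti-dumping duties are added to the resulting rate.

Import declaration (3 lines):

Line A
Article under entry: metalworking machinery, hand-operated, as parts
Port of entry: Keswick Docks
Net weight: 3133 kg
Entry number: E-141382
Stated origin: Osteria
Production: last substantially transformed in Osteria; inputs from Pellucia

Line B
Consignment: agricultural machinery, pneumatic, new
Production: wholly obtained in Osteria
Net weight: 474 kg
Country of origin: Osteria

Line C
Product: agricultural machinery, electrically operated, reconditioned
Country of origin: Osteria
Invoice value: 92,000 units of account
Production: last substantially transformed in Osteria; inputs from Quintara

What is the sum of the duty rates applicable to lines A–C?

38%

Line A: metalworking → XVI.3; hand-operated → XVI.3.1; as parts → XVI.3.1.2. Scheduled 24%. Osteria agreement on XVI.3.1: not wholly obtained. → 24%.
Line B: agricultural → XVI.2; pneumatic → XVI.2.4; new → XVI.2.4.1. Scheduled 27%. quota on XVI.2 open → in-quota 7%; Osteria agreement on XVI.3.1: XVI.2.4.1 not covered. → 7%.
Line C: agricultural → XVI.2; electrically operated → XVI.2.2; reconditioned → XVI.2.2.3. Scheduled 26%. quota on XVI.2 open → in-quota 7%; Osteria agreement on XVI.3.1: XVI.2.2.3 not covered. → 7%.
Sum: 24% + 7% + 7% = 38%.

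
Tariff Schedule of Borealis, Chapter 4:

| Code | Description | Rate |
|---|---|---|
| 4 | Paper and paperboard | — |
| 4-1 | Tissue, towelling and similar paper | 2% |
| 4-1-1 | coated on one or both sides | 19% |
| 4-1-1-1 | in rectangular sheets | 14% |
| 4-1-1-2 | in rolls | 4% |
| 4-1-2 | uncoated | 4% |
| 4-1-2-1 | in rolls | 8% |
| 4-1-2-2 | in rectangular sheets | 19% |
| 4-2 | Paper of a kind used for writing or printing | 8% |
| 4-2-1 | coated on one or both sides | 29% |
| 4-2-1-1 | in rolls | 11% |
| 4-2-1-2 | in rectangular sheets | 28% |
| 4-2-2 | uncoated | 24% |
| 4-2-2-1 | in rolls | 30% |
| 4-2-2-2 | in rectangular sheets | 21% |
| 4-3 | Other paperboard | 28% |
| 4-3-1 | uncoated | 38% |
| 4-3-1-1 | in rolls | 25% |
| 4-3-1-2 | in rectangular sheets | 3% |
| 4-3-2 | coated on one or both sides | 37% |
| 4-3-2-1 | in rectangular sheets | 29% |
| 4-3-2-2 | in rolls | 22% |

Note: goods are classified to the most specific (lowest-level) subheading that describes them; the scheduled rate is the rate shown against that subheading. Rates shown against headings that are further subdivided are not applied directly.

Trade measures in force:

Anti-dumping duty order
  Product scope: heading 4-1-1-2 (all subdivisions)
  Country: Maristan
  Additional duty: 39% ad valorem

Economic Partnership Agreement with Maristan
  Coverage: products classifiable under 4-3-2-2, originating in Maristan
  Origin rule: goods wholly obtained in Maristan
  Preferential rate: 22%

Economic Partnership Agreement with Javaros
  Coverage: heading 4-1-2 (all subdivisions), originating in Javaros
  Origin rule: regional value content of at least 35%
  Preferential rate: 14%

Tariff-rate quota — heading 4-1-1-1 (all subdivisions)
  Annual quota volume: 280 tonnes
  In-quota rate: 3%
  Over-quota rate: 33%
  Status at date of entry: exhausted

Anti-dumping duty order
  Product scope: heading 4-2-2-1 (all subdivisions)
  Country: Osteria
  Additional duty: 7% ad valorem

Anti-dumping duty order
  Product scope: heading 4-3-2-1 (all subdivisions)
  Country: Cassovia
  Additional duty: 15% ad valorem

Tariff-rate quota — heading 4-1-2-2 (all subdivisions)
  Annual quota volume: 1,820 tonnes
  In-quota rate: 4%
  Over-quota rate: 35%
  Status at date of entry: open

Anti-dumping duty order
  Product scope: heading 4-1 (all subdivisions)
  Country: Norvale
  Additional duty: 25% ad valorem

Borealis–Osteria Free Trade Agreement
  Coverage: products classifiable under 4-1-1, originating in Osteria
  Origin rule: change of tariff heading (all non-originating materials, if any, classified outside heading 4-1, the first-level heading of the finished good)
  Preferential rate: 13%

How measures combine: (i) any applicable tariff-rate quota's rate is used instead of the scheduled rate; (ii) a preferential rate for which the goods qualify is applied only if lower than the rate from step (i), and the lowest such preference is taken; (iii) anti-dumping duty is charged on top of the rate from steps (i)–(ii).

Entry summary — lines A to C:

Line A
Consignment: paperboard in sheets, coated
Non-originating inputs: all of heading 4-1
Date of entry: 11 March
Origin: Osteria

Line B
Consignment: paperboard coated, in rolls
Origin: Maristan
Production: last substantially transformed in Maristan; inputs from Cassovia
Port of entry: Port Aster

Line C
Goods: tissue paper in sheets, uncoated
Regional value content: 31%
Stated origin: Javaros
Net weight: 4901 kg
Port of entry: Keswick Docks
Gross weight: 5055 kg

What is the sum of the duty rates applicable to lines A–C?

Line A: paperboard → 4-3; coated → 4-3-2; in sheets → 4-3-2-1. Scheduled 29%. Osteria agreement on 4-1-1: 4-3-2-1 not covered. → 29%.
Line B: paperboard → 4-3; coated → 4-3-2; in rolls → 4-3-2-2. Scheduled 22%. Maristan agreement on 4-3-2-2: not wholly obtained. → 22%.
Line C: tissue paper → 4-1; uncoated → 4-1-2; in sheets → 4-1-2-2. Scheduled 19%. quota on 4-1-2-2 open → in-quota 4%; Javaros agreement on 4-1-2: RVC < 35%. → 4%.
Sum: 29% + 22% + 4% = 55%.

55%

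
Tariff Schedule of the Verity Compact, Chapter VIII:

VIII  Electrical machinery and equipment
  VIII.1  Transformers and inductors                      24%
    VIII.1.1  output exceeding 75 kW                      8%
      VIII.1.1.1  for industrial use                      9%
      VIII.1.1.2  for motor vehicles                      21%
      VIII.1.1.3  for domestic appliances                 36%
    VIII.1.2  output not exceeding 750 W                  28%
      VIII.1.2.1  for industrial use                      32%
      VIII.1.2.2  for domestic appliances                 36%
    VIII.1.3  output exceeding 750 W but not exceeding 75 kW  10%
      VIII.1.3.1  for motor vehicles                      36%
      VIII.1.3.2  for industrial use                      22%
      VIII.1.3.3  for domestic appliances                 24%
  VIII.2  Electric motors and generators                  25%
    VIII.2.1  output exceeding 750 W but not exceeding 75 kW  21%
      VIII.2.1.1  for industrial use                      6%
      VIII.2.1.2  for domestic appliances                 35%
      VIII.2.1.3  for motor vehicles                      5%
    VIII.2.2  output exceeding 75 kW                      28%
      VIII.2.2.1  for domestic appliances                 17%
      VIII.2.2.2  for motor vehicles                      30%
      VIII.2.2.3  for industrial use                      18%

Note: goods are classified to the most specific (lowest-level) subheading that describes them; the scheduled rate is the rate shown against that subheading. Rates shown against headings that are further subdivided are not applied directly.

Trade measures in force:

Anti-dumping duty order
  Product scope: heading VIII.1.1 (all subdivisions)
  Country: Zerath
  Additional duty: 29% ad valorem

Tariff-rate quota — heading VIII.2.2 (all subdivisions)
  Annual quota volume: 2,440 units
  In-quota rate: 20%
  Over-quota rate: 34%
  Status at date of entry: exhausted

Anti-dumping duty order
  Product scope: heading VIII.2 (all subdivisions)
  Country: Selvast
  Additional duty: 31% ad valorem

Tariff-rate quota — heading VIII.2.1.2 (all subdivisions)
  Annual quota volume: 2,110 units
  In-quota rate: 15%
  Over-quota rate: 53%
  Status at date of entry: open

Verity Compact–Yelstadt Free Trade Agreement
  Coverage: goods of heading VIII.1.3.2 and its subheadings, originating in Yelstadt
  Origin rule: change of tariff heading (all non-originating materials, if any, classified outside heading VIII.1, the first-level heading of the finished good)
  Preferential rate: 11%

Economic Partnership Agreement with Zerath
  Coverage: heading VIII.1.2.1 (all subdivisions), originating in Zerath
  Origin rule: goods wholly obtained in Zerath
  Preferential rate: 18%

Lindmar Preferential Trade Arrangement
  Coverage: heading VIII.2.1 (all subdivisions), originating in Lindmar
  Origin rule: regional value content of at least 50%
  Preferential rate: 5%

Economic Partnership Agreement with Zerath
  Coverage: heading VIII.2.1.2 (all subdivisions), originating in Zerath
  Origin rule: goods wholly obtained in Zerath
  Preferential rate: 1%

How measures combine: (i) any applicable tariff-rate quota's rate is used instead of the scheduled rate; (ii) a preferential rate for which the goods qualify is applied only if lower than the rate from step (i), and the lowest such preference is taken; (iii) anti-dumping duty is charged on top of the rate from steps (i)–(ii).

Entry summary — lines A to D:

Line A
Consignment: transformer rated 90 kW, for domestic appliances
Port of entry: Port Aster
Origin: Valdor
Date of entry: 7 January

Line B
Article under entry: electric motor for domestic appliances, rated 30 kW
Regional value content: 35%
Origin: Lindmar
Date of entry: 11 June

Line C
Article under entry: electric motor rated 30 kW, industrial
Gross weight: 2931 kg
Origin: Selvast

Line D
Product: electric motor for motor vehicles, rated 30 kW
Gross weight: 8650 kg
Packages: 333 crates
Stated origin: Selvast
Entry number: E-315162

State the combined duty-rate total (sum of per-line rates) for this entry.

124%

Line A: transformer → VIII.1; rated 90 kW → VIII.1.1; for domestic appliances → VIII.1.1.3. Scheduled 36%. No special measure applies. → 36%.
Line B: electric motor → VIII.2; rated 30 kW → VIII.2.1; for domestic appliances → VIII.2.1.2. Scheduled 35%. quota on VIII.2.1.2 open → in-quota 15%; Lindmar agreement on VIII.2.1: RVC < 50%. → 15%.
Line C: electric motor → VIII.2; rated 30 kW → VIII.2.1; industrial → VIII.2.1.1. Scheduled 6%. anti-dumping (Selvast, VIII.2): +31%; total 6% + 31% = 37%. → 37%.
Line D: electric motor → VIII.2; rated 30 kW → VIII.2.1; for motor vehicles → VIII.2.1.3. Scheduled 5%. anti-dumping (Selvast, VIII.2): +31%; total 5% + 31% = 36%. → 36%.
Sum: 36% + 15% + 37% + 36% = 124%.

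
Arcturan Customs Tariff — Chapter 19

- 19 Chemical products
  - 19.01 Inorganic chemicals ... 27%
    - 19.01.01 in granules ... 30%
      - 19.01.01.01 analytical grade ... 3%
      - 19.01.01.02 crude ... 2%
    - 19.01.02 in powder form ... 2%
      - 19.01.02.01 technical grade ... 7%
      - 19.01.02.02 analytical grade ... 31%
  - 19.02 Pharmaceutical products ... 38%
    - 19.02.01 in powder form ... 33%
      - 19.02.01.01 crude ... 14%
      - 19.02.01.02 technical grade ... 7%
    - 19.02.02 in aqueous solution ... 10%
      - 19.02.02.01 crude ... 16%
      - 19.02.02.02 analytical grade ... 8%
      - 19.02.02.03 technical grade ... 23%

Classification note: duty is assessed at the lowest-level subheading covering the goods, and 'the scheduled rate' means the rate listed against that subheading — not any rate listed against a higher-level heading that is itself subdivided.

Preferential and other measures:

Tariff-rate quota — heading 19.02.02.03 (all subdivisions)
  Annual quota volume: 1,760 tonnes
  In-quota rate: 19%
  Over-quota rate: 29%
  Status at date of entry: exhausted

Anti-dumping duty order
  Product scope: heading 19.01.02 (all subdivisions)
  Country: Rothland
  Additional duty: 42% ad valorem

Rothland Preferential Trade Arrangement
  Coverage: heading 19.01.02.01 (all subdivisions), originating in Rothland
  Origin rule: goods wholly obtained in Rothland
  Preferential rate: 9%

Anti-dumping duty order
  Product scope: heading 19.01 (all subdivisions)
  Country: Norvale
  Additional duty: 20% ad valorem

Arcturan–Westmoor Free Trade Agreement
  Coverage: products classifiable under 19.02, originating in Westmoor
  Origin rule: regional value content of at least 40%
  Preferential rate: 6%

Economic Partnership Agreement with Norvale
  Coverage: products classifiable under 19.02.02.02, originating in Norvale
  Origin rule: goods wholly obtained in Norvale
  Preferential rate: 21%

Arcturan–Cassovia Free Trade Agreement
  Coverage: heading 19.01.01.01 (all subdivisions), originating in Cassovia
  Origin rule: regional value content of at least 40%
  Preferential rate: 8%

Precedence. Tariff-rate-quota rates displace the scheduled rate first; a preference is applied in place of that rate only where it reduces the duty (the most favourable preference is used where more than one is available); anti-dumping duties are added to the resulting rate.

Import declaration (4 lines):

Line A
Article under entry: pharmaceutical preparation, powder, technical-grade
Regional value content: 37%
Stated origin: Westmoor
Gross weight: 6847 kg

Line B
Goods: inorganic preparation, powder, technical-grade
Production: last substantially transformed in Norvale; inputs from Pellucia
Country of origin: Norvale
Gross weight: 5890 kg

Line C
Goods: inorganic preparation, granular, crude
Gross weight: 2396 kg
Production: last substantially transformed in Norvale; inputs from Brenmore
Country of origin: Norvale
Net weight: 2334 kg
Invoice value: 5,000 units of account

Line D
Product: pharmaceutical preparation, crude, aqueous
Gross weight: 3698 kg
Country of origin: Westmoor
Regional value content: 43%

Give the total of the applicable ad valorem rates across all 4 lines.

62%

Line A: pharmaceutical → 19.02; powder → 19.02.01; technical-grade → 19.02.01.02. Scheduled 7%. Westmoor agreement on 19.02: RVC < 40%. → 7%.
Line B: inorganic → 19.01; powder → 19.01.02; technical-grade → 19.01.02.01. Scheduled 7%. Norvale agreement on 19.02.02.02: 19.01.02.01 not covered; anti-dumping (Norvale, 19.01): +20%; total 7% + 20% = 27%. → 27%.
Line C: inorganic → 19.01; granular → 19.01.01; crude → 19.01.01.02. Scheduled 2%. Norvale agreement on 19.02.02.02: 19.01.01.02 not covered; anti-dumping (Norvale, 19.01): +20%; total 2% + 20% = 22%. → 22%.
Line D: pharmaceutical → 19.02; aqueous → 19.02.02; crude → 19.02.02.01. Scheduled 16%. Westmoor agreement on 19.02: RVC ≥ 40% → 6% available; preferential 6%. → 6%.
Sum: 7% + 27% + 22% + 6% = 62%.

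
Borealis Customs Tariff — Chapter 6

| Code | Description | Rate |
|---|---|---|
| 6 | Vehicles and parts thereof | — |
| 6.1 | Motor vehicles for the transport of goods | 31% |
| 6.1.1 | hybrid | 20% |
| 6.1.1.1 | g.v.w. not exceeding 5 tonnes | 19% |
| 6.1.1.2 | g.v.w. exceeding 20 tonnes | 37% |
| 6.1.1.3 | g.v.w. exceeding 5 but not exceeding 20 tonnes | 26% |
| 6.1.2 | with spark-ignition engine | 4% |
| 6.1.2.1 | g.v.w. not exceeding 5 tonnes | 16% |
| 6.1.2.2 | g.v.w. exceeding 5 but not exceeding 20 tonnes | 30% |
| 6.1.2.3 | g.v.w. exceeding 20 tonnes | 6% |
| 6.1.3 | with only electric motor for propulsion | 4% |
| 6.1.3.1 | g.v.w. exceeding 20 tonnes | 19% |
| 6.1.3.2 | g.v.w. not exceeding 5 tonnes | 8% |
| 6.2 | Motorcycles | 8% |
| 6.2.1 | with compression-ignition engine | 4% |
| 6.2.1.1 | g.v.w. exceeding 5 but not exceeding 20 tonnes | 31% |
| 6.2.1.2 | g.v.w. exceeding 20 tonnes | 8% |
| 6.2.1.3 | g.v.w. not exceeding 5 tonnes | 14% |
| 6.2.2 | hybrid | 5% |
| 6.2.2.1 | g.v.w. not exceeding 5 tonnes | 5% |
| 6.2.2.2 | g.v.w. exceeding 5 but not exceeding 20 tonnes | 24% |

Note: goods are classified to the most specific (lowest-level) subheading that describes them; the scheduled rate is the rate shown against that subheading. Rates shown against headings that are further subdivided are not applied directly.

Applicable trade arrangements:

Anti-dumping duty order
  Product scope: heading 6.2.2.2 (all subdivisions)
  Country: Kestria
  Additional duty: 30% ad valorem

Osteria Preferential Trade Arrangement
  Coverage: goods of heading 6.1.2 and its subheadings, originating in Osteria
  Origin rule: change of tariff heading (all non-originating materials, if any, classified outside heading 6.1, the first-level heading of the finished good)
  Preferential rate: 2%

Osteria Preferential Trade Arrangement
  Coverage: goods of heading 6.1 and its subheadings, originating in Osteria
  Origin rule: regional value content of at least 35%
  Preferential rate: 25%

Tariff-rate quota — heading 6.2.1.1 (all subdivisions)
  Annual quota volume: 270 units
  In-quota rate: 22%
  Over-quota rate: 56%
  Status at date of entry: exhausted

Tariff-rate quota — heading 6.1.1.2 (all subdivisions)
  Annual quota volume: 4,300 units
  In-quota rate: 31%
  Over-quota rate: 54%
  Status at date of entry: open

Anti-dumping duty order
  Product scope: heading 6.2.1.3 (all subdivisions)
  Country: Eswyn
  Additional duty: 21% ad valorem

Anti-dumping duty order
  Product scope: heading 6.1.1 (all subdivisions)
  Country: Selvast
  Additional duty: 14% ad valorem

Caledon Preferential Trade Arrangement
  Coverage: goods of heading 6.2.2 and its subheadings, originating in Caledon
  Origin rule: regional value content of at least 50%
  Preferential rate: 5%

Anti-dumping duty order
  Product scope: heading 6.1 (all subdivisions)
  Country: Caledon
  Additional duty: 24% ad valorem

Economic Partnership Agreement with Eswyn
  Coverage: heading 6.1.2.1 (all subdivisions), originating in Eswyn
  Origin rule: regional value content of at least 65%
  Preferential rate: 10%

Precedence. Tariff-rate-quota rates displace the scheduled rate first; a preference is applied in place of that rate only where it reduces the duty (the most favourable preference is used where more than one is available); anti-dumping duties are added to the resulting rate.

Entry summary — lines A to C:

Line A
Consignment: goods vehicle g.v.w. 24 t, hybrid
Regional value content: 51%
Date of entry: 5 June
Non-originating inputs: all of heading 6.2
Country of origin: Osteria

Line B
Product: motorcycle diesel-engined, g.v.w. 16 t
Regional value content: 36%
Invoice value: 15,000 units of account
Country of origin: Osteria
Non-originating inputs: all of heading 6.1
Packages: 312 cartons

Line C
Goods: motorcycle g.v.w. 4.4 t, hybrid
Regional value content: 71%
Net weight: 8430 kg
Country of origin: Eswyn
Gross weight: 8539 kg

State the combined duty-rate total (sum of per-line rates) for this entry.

Line A: goods vehicle → 6.1; hybrid → 6.1.1; g.v.w. 24 t → 6.1.1.2. Scheduled 37%. quota on 6.1.1.2 open → in-quota 31%; Osteria agreement on 6.1.2: 6.1.1.2 not covered; Osteria agreement on 6.1: RVC ≥ 35% → 25% available; preferential 25%. → 25%.
Line B: motorcycle → 6.2; diesel-engined → 6.2.1; g.v.w. 16 t → 6.2.1.1. Scheduled 31%. quota on 6.2.1.1 exhausted → over-quota 56%; Osteria agreement on 6.1.2: 6.2.1.1 not covered; Osteria agreement on 6.1: 6.2.1.1 not covered. → 56%.
Line C: motorcycle → 6.2; hybrid → 6.2.2; g.v.w. 4.4 t → 6.2.2.1. Scheduled 5%. Eswyn agreement on 6.1.2.1: 6.2.2.1 not covered. → 5%.
Sum: 25% + 56% + 5% = 86%.

86%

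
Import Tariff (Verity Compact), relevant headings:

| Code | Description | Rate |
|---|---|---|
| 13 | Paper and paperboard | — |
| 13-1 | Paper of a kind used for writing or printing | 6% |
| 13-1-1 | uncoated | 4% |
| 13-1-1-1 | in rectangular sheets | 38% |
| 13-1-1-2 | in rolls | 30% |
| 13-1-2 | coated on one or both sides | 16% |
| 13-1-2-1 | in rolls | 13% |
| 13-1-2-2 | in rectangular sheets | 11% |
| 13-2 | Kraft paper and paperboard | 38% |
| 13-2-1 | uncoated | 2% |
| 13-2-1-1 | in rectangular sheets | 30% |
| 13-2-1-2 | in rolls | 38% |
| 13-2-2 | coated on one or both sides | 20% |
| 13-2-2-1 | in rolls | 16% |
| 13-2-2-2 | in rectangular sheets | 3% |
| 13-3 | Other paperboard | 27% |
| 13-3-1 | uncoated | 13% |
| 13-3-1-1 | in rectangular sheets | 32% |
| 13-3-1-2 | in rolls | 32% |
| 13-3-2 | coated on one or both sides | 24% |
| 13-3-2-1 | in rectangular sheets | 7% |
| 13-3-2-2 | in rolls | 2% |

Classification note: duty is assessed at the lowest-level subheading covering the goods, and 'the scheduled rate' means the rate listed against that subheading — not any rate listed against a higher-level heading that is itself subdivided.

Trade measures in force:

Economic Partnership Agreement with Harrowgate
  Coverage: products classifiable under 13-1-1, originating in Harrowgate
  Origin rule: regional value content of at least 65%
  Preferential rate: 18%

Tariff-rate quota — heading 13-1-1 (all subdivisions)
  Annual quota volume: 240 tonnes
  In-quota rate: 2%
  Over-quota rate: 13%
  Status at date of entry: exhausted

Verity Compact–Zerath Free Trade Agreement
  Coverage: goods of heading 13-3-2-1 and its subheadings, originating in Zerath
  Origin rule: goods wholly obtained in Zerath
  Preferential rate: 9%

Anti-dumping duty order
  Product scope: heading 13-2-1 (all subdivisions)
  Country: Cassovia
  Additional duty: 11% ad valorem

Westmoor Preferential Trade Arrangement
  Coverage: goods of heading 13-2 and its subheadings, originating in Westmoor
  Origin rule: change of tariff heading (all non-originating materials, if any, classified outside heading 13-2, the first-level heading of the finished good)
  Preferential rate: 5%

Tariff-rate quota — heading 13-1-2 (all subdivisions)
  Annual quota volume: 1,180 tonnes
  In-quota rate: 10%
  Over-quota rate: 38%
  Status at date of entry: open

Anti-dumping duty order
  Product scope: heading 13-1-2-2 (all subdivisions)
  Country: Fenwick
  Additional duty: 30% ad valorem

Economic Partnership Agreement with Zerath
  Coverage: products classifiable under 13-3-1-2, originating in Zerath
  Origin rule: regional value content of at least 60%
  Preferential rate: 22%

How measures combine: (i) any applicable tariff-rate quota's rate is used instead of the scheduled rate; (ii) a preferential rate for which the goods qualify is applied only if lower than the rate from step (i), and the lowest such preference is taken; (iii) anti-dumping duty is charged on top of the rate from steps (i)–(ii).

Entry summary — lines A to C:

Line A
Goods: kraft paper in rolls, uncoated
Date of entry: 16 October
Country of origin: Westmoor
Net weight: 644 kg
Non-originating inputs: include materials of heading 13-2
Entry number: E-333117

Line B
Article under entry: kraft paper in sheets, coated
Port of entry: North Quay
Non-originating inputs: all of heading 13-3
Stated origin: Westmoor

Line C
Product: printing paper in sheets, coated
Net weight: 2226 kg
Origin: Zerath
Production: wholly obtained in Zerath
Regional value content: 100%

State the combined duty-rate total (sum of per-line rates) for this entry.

Line A: kraft paper → 13-2; uncoated → 13-2-1; in rolls → 13-2-1-2. Scheduled 38%. Westmoor agreement on 13-2: CTH not met. → 38%.
Line B: kraft paper → 13-2; coated → 13-2-2; in sheets → 13-2-2-2. Scheduled 3%. Westmoor agreement on 13-2: CTH met → 5% available; preference 5% not lower than 3% → no reduction. → 3%.
Line C: printing paper → 13-1; coated → 13-1-2; in sheets → 13-1-2-2. Scheduled 11%. quota on 13-1-2 open → in-quota 10%; Zerath agreement on 13-3-2-1: 13-1-2-2 not covered; Zerath agreement on 13-3-1-2: 13-1-2-2 not covered. → 10%.
Sum: 38% + 3% + 10% = 51%.

51%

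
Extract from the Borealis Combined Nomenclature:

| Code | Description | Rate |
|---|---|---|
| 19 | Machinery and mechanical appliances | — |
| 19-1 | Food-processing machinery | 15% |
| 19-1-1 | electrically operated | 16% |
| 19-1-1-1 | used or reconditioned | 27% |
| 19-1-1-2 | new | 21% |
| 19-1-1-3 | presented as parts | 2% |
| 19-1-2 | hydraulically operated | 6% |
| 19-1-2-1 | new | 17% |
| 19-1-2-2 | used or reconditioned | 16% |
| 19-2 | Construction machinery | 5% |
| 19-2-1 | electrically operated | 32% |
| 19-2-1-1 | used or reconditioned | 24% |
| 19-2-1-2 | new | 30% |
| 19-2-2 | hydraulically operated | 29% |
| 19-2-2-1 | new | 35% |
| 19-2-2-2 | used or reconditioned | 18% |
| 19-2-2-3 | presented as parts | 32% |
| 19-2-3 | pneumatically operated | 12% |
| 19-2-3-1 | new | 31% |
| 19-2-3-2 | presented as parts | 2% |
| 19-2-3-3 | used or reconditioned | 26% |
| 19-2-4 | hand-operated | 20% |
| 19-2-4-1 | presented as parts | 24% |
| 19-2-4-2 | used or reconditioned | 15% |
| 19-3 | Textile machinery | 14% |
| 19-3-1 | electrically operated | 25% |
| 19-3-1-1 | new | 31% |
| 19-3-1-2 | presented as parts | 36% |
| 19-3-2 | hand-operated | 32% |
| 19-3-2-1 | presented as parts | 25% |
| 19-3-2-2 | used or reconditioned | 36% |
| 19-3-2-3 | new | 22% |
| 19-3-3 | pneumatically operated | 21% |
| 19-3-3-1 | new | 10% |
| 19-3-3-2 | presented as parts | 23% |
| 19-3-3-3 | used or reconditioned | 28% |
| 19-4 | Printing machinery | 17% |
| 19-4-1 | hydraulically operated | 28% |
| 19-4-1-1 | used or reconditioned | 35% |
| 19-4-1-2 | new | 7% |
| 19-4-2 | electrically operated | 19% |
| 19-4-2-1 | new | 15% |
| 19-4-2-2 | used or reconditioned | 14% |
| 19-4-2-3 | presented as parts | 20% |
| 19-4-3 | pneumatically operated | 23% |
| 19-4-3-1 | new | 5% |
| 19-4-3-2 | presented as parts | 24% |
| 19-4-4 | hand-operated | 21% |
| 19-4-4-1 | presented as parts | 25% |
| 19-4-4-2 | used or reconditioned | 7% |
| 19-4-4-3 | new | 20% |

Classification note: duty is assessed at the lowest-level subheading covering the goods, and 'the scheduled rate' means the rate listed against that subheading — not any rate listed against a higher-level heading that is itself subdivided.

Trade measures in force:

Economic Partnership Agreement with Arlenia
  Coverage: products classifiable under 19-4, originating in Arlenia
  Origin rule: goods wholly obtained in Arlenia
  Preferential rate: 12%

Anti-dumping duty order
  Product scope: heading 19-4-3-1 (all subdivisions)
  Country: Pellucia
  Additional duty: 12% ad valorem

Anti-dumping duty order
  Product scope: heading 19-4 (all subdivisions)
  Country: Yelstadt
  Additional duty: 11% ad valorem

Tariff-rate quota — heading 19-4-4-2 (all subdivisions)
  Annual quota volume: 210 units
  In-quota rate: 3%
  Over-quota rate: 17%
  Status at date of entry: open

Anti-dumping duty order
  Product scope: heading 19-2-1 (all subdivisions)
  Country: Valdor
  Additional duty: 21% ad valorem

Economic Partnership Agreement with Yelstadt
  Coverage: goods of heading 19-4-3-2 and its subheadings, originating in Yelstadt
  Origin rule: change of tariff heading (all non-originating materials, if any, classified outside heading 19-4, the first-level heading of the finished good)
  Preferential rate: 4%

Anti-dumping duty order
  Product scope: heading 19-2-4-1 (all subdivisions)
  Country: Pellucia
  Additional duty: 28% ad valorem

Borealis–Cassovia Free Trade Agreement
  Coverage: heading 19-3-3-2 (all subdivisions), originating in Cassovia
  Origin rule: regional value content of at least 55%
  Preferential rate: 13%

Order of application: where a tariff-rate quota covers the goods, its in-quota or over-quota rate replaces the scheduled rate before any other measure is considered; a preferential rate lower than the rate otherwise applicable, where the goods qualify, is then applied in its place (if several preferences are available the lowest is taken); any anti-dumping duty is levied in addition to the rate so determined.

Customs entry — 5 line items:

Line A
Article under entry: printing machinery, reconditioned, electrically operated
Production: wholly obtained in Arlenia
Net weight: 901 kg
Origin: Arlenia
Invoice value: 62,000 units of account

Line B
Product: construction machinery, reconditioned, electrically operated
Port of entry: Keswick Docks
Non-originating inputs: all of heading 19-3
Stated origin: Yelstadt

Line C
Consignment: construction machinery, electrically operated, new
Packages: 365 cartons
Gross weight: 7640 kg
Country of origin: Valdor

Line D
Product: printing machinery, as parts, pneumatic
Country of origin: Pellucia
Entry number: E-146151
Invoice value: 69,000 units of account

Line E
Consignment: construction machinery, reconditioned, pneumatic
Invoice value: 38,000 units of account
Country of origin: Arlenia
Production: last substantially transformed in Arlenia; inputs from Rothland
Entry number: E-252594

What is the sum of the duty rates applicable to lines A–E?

137%

Line A: printing → 19-4; electrically operated → 19-4-2; reconditioned → 19-4-2-2. Scheduled 14%. Arlenia agreement on 19-4: wholly obtained → 12% available; preferential 12%. → 12%.
Line B: construction → 19-2; electrically operated → 19-2-1; reconditioned → 19-2-1-1. Scheduled 24%. Yelstadt agreement on 19-4-3-2: 19-2-1-1 not covered. → 24%.
Line C: construction → 19-2; electrically operated → 19-2-1; new → 19-2-1-2. Scheduled 30%. anti-dumping (Valdor, 19-2-1): +21%; total 30% + 21% = 51%. → 51%.
Line D: printing → 19-4; pneumatic → 19-4-3; as parts → 19-4-3-2. Scheduled 24%. No special measure applies. → 24%.
Line E: construction → 19-2; pneumatic → 19-2-3; reconditioned → 19-2-3-3. Scheduled 26%. Arlenia agreement on 19-4: 19-2-3-3 not covered. → 26%.
Sum: 12% + 24% + 51% + 24% + 26% = 137%.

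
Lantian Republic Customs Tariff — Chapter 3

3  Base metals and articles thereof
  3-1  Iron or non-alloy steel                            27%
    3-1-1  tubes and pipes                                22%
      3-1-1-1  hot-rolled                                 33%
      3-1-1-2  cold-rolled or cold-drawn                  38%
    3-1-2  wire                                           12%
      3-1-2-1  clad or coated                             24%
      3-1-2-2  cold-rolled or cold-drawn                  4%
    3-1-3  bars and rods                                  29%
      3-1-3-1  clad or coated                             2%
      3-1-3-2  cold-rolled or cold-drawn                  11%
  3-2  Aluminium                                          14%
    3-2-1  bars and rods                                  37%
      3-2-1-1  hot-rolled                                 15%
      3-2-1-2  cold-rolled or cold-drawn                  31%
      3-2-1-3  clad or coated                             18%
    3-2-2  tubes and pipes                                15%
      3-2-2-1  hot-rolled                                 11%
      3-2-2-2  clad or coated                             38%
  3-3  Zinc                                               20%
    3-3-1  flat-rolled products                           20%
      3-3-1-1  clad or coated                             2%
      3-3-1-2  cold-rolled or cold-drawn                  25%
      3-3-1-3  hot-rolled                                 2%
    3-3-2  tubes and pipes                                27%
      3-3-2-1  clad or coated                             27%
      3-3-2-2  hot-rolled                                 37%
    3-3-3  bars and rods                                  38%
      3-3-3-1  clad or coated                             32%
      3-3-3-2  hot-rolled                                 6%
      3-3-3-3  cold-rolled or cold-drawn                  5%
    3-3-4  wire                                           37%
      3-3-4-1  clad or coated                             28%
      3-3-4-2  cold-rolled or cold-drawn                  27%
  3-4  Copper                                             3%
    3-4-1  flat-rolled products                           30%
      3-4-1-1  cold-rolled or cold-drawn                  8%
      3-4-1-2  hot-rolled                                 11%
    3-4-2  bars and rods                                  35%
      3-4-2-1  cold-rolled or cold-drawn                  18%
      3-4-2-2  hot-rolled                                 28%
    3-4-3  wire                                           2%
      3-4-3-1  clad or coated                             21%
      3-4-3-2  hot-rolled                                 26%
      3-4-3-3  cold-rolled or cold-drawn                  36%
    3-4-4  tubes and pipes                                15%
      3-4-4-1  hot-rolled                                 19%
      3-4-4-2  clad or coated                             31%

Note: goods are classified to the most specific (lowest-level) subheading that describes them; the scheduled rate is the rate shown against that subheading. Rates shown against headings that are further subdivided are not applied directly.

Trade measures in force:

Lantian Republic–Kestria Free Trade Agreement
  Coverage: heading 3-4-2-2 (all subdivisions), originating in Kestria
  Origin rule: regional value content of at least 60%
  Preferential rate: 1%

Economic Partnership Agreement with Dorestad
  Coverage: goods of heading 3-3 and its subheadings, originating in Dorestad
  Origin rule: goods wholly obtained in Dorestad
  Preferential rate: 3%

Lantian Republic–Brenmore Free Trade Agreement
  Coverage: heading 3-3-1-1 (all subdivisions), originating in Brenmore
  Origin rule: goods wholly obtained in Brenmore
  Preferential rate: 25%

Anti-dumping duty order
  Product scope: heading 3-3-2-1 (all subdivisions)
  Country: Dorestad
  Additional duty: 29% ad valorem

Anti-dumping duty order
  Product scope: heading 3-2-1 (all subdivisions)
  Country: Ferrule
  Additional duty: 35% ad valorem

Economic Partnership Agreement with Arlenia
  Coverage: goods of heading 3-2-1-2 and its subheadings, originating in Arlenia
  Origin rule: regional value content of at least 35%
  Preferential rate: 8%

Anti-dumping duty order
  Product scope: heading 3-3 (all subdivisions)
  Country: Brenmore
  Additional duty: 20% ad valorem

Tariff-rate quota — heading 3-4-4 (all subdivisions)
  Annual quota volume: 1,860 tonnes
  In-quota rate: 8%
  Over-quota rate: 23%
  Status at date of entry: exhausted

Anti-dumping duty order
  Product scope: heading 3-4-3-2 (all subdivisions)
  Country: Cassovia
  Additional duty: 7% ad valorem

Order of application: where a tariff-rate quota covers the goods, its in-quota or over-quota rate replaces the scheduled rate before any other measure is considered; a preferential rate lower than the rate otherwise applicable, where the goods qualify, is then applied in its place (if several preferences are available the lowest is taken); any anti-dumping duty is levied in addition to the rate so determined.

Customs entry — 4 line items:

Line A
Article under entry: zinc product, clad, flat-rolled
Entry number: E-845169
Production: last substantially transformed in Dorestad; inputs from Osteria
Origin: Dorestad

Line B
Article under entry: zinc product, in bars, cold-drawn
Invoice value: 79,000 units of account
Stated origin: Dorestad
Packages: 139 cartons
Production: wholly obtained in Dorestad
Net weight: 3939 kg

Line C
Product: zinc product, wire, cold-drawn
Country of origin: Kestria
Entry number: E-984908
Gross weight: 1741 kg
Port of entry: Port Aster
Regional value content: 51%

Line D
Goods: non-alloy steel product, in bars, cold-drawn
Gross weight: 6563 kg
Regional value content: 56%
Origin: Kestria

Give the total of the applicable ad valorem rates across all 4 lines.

Line A: zinc → 3-3; flat-rolled → 3-3-1; clad → 3-3-1-1. Scheduled 2%. Dorestad agreement on 3-3: not wholly obtained. → 2%.
Line B: zinc → 3-3; in bars → 3-3-3; cold-drawn → 3-3-3-3. Scheduled 5%. Dorestad agreement on 3-3: wholly obtained → 3% available; preferential 3%. → 3%.
Line C: zinc → 3-3; wire → 3-3-4; cold-drawn → 3-3-4-2. Scheduled 27%. Kestria agreement on 3-4-2-2: 3-3-4-2 not covered. → 27%.
Line D: non-alloy steel → 3-1; in bars → 3-1-3; cold-drawn → 3-1-3-2. Scheduled 11%. Kestria agreement on 3-4-2-2: 3-1-3-2 not covered. → 11%.
Sum: 2% + 3% + 27% + 11% = 43%.

43%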